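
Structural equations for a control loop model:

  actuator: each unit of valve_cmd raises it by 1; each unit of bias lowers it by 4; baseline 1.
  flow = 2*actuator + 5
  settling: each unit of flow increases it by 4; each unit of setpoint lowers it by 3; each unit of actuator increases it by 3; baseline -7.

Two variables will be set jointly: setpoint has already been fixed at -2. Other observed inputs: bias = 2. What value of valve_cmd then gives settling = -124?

valve_cmd = -6

With setpoint held at -2:
Substituting into the actuator equation gives actuator = valve_cmd - 7.
flow becomes 2*valve_cmd - 9.
Substituting into the settling equation gives settling = 11*valve_cmd - 58.
Solve 11*valve_cmd - 58 = -124: valve_cmd = (-124 + 58) / 11 = -6.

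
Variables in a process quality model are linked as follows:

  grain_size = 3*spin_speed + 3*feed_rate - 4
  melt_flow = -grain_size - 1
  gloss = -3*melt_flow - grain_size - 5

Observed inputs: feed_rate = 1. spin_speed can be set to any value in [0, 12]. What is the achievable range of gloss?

-4 to 68

Substituting into the grain_size equation gives grain_size = 3*spin_speed - 1.
So melt_flow = -3*spin_speed.
This gives gloss = 6*spin_speed - 4.
Linear in spin_speed, so extremes are at the endpoints: spin_speed = 0 gives gloss = -4; spin_speed = 12 gives gloss = 68.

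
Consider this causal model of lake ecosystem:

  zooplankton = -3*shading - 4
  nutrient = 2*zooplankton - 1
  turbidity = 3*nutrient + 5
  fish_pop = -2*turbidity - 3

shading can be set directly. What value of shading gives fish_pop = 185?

Substituting into the nutrient equation gives nutrient = -6*shading - 9.
So turbidity = -18*shading - 22.
This gives fish_pop = 36*shading + 41.
Solve 36*shading + 41 = 185: shading = (185 - 41) / 36 = 4.

shading = 4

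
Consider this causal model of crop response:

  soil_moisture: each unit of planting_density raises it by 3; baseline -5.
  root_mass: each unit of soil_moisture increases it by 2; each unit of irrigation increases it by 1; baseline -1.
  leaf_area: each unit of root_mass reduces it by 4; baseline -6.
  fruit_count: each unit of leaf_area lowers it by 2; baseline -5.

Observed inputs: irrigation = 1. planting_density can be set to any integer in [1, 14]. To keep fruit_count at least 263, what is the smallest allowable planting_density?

Substituting into the root_mass equation gives root_mass = 6*planting_density - 10.
Substituting into the leaf_area equation gives leaf_area = -24*planting_density + 34.
fruit_count becomes 48*planting_density - 73.
Require 48*planting_density - 73 ≥ 263, so planting_density ≥ 7.
The smallest integer in [1, 14] satisfying this is 7.

planting_density = 7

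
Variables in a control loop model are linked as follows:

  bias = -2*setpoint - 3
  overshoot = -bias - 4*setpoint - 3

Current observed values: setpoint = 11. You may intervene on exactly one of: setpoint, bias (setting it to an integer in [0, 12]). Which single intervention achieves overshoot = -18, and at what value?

set setpoint = 9

Intervening on setpoint: with other inputs at their observed values, overshoot = -2*setpoint. Solving for -18 gives setpoint = 9, within [0, 12].
Intervening on bias: overshoot = -bias - 47. Reaching -18 requires bias = -29, outside [0, 12].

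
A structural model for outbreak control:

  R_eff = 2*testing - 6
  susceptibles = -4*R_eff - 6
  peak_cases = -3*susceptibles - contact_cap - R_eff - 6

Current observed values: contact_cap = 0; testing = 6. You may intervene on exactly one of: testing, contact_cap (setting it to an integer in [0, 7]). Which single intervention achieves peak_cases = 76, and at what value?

Intervening on testing: peak_cases = 22*testing - 54. Reaching 76 requires testing = 65/11, not an integer.
Intervening on contact_cap: with other inputs at their observed values, peak_cases = -contact_cap + 78. Solving for 76 gives contact_cap = 2, within [0, 7].

set contact_cap = 2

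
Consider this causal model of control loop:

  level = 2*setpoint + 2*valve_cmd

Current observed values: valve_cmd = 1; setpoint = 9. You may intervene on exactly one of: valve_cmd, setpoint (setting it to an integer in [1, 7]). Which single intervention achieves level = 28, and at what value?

Intervening on valve_cmd: with other inputs at their observed values, level = 2*valve_cmd + 18. Solving for 28 gives valve_cmd = 5, within [1, 7].
Intervening on setpoint: level = 2*setpoint + 2. Reaching 28 requires setpoint = 13, outside [1, 7].

set valve_cmd = 5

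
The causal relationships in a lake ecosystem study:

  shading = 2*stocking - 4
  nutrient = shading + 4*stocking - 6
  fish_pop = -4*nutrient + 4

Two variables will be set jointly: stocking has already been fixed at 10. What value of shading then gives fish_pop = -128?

With stocking held at 10:
Intervening on shading fixes its value directly, overriding its dependence on stocking.
Substituting into the nutrient equation gives nutrient = shading + 34.
So fish_pop = -4*shading - 132.
Solve -4*shading - 132 = -128: shading = (-128 + 132) / -4 = -1.

shading = -1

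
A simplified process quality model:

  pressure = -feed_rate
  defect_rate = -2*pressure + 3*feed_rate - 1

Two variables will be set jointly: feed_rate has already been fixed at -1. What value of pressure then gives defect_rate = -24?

pressure = 10

With feed_rate held at -1:
Intervening on pressure fixes its value directly, overriding its dependence on feed_rate.
Substituting into the defect_rate equation gives defect_rate = -2*pressure - 4.
Solve -2*pressure - 4 = -24: pressure = (-24 + 4) / -2 = 10.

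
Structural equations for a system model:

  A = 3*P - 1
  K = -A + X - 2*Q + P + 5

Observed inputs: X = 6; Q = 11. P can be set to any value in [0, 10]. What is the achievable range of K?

Substituting into the K equation gives K = -2*P - 10.
Linear in P, so extremes are at the endpoints: P = 0 gives K = -10; P = 10 gives K = -30.

-30 to -10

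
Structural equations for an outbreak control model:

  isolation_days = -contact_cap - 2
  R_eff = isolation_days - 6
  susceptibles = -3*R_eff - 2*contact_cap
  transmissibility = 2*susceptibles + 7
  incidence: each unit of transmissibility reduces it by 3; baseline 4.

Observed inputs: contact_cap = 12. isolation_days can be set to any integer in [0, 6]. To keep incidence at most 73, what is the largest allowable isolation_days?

isolation_days = 3

Intervening on isolation_days fixes its value directly, overriding its dependence on contact_cap.
Substituting into the susceptibles equation gives susceptibles = -3*isolation_days - 6.
transmissibility becomes -6*isolation_days - 5.
incidence becomes 18*isolation_days + 19.
Require 18*isolation_days + 19 ≤ 73, so isolation_days ≤ 3.
The largest integer in [0, 6] satisfying this is 3.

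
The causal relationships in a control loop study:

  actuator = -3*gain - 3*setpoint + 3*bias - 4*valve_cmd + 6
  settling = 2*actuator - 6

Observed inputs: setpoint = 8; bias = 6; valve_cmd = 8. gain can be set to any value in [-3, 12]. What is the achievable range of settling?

Substituting into the actuator equation gives actuator = -3*gain - 32.
settling becomes -6*gain - 70.
Linear in gain, so extremes are at the endpoints: gain = -3 gives settling = -52; gain = 12 gives settling = -142.

-142 to -52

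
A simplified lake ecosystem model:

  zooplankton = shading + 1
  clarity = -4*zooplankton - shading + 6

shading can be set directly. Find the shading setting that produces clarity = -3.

Substituting into the clarity equation gives clarity = -5*shading + 2.
Solve -5*shading + 2 = -3: shading = (-3 - 2) / -5 = 1.

shading = 1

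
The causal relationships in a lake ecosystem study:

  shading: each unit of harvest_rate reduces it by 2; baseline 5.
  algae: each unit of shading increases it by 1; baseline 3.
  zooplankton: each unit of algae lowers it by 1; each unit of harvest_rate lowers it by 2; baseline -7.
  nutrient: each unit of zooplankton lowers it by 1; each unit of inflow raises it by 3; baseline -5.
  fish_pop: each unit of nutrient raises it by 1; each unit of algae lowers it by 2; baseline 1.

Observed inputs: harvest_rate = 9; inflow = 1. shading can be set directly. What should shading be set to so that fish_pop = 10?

Intervening on shading fixes its value directly, overriding its dependence on harvest_rate.
Substituting into the zooplankton equation gives zooplankton = -shading - 28.
Substituting into the nutrient equation gives nutrient = shading + 26.
So fish_pop = -shading + 21.
Solve -shading + 21 = 10: shading = (10 - 21) / -1 = 11.

shading = 11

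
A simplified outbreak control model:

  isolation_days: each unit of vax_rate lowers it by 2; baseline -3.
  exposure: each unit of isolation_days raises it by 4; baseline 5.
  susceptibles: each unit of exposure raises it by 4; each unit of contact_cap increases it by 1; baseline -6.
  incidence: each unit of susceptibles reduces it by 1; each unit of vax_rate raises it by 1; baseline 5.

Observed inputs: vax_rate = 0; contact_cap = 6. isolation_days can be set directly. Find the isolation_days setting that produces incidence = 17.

Intervening on isolation_days fixes its value directly, overriding its dependence on vax_rate.
Substituting into the susceptibles equation gives susceptibles = 16*isolation_days + 20.
This gives incidence = -16*isolation_days - 15.
Solve -16*isolation_days - 15 = 17: isolation_days = (17 + 15) / -16 = -2.

isolation_days = -2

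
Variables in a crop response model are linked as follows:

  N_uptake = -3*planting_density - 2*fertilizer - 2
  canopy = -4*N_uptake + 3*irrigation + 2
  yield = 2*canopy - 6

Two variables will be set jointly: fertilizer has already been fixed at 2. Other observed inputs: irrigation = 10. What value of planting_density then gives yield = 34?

With fertilizer held at 2:
Substituting into the N_uptake equation gives N_uptake = -3*planting_density - 6.
canopy becomes 12*planting_density + 56.
Substituting into the yield equation gives yield = 24*planting_density + 106.
Solve 24*planting_density + 106 = 34: planting_density = (34 - 106) / 24 = -3.

planting_density = -3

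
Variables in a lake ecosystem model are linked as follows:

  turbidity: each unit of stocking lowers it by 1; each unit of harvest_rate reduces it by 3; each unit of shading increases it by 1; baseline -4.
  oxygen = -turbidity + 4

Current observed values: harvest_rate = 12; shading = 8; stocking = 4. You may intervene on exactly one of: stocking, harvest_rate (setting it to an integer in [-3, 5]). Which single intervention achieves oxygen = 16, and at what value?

set harvest_rate = 4

Intervening on stocking: oxygen = stocking + 36. Reaching 16 requires stocking = -20, outside [-3, 5].
Intervening on harvest_rate: with other inputs at their observed values, oxygen = 3*harvest_rate + 4. Solving for 16 gives harvest_rate = 4, within [-3, 5].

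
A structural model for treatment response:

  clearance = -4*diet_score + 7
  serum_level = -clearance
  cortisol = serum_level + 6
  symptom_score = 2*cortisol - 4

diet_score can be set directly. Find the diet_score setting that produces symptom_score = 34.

Substituting into the serum_level equation gives serum_level = 4*diet_score - 7.
Substituting into the cortisol equation gives cortisol = 4*diet_score - 1.
Substituting into the symptom_score equation gives symptom_score = 8*diet_score - 6.
Solve 8*diet_score - 6 = 34: diet_score = (34 + 6) / 8 = 5.

diet_score = 5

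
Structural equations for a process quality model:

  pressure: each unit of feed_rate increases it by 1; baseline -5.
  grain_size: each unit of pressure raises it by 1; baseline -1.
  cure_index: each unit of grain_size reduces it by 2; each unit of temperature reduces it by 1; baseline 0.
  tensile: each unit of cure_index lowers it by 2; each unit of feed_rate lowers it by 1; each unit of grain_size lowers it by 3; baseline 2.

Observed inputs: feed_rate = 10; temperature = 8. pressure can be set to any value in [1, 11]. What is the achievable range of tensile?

8 to 18

Intervening on pressure fixes its value directly, overriding its dependence on feed_rate.
Substituting into the cure_index equation gives cure_index = -2*pressure - 6.
tensile becomes pressure + 7.
Linear in pressure, so extremes are at the endpoints: pressure = 1 gives tensile = 8; pressure = 11 gives tensile = 18.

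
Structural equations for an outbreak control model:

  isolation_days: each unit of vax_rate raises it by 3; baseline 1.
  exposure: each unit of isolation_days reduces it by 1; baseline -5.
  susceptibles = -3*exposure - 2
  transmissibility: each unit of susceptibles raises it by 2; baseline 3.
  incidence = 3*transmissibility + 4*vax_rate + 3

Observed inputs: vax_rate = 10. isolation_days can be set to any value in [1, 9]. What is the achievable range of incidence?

148 to 292

Intervening on isolation_days fixes its value directly, overriding its dependence on vax_rate.
Substituting into the susceptibles equation gives susceptibles = 3*isolation_days + 13.
Substituting into the transmissibility equation gives transmissibility = 6*isolation_days + 29.
Substituting into the incidence equation gives incidence = 18*isolation_days + 130.
Linear in isolation_days, so extremes are at the endpoints: isolation_days = 1 gives incidence = 148; isolation_days = 9 gives incidence = 292.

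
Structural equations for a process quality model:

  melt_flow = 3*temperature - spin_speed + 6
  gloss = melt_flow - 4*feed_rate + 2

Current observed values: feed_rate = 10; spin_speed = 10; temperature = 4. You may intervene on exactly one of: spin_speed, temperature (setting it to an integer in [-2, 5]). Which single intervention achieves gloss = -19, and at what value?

set spin_speed = -1

Intervening on spin_speed: with other inputs at their observed values, gloss = -spin_speed - 20. Solving for -19 gives spin_speed = -1, within [-2, 5].
Intervening on temperature: gloss = 3*temperature - 42. Reaching -19 requires temperature = 23/3, not an integer.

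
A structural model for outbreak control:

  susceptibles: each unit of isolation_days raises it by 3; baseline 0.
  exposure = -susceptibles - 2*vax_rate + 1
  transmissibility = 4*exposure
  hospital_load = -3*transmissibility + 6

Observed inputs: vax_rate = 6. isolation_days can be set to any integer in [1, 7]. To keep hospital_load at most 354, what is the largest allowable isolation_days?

Substituting into the exposure equation gives exposure = -3*isolation_days - 11.
So transmissibility = -12*isolation_days - 44.
So hospital_load = 36*isolation_days + 138.
Require 36*isolation_days + 138 ≤ 354, so isolation_days ≤ 6.
The largest integer in [1, 7] satisfying this is 6.

isolation_days = 6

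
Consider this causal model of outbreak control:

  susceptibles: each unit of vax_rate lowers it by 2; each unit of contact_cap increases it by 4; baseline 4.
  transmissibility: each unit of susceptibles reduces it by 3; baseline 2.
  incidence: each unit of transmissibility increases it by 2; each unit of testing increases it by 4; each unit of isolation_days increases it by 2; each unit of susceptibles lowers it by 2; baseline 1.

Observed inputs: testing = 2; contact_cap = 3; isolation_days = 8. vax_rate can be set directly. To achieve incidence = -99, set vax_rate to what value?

Substituting into the susceptibles equation gives susceptibles = -2*vax_rate + 16.
Substituting into the transmissibility equation gives transmissibility = 6*vax_rate - 46.
Substituting into the incidence equation gives incidence = 16*vax_rate - 99.
Solve 16*vax_rate - 99 = -99: vax_rate = (-99 + 99) / 16 = 0.

vax_rate = 0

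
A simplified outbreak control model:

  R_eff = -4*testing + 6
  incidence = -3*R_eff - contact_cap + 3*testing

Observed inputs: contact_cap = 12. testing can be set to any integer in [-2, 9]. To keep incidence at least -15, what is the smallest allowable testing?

Substituting into the incidence equation gives incidence = 15*testing - 30.
Require 15*testing - 30 ≥ -15, so testing ≥ 1.
The smallest integer in [-2, 9] satisfying this is 1.

testing = 1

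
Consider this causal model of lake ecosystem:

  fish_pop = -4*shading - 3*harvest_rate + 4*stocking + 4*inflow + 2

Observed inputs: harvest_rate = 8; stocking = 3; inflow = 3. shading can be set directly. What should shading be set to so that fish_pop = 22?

shading = -5

Substituting into the fish_pop equation gives fish_pop = -4*shading + 2.
Solve -4*shading + 2 = 22: shading = (22 - 2) / -4 = -5.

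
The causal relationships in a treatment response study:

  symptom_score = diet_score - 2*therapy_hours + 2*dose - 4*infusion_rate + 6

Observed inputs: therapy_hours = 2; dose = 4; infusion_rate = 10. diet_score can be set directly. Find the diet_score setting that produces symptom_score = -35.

Substituting into the symptom_score equation gives symptom_score = diet_score - 30.
Solve diet_score - 30 = -35: diet_score = (-35 + 30) / 1 = -5.

diet_score = -5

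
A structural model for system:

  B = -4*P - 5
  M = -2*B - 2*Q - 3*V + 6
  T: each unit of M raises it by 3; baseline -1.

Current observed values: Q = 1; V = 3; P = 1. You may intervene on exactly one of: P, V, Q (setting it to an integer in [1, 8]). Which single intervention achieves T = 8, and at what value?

set Q = 6

Intervening on P: T = 24*P + 14. Reaching 8 requires P = -1/4, not an integer.
Intervening on V: T = -9*V + 65. Reaching 8 requires V = 19/3, not an integer.
Intervening on Q: with other inputs at their observed values, T = -6*Q + 44. Solving for 8 gives Q = 6, within [1, 8].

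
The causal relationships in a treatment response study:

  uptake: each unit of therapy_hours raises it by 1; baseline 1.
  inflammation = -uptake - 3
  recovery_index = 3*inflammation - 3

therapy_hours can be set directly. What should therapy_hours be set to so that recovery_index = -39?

therapy_hours = 8

Substituting into the inflammation equation gives inflammation = -therapy_hours - 4.
This gives recovery_index = -3*therapy_hours - 15.
Solve -3*therapy_hours - 15 = -39: therapy_hours = (-39 + 15) / -3 = 8.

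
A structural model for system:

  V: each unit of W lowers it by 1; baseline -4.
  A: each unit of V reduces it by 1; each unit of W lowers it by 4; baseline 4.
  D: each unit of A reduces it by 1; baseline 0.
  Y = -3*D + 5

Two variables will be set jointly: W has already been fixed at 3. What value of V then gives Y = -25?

V = 2

With W held at 3:
Intervening on V fixes its value directly, overriding its dependence on W.
Substituting into the A equation gives A = -V - 8.
D becomes V + 8.
Substituting into the Y equation gives Y = -3*V - 19.
Solve -3*V - 19 = -25: V = (-25 + 19) / -3 = 2.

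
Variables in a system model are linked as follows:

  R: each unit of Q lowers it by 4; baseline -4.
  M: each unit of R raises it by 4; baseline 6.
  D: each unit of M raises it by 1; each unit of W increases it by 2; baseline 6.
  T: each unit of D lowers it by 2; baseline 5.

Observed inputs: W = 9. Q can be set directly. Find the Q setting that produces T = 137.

Q = 5

Substituting into the M equation gives M = -16*Q - 10.
D becomes -16*Q + 14.
So T = 32*Q - 23.
Solve 32*Q - 23 = 137: Q = (137 + 23) / 32 = 5.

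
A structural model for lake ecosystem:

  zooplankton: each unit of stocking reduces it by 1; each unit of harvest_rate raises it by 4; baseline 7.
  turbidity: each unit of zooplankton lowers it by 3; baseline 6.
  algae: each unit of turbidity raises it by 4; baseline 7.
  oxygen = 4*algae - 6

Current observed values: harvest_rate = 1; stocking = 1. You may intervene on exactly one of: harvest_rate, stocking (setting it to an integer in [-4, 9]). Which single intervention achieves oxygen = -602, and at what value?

Intervening on harvest_rate: oxygen = -192*harvest_rate - 170. Reaching -602 requires harvest_rate = 9/4, not an integer.
Intervening on stocking: with other inputs at their observed values, oxygen = 48*stocking - 410. Solving for -602 gives stocking = -4, within [-4, 9].

set stocking = -4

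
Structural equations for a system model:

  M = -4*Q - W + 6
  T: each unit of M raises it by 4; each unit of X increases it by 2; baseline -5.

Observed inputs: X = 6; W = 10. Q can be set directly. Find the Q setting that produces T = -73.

Q = 4

Substituting into the M equation gives M = -4*Q - 4.
Substituting into the T equation gives T = -16*Q - 9.
Solve -16*Q - 9 = -73: Q = (-73 + 9) / -16 = 4.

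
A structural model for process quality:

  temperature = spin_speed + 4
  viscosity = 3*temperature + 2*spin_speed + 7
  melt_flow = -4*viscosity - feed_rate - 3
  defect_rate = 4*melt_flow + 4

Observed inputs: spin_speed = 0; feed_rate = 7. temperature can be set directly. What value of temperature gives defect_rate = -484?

temperature = 7

Intervening on temperature fixes its value directly, overriding its dependence on spin_speed.
Substituting into the viscosity equation gives viscosity = 3*temperature + 7.
Substituting into the melt_flow equation gives melt_flow = -12*temperature - 38.
This gives defect_rate = -48*temperature - 148.
Solve -48*temperature - 148 = -484: temperature = (-484 + 148) / -48 = 7.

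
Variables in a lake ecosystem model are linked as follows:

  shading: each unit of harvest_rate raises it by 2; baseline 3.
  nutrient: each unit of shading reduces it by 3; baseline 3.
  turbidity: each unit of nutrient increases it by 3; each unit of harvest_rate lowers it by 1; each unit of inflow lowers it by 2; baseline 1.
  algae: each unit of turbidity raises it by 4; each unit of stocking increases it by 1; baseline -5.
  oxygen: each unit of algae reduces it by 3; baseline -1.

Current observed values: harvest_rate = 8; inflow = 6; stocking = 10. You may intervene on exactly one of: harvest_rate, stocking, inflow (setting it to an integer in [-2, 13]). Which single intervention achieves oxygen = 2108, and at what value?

Intervening on harvest_rate: oxygen = 228*harvest_rate + 332. Reaching 2108 requires harvest_rate = 148/19, not an integer.
Intervening on stocking: oxygen = -3*stocking + 2186. Reaching 2108 requires stocking = 26, outside [-2, 13].
Intervening on inflow: with other inputs at their observed values, oxygen = 24*inflow + 2012. Solving for 2108 gives inflow = 4, within [-2, 13].

set inflow = 4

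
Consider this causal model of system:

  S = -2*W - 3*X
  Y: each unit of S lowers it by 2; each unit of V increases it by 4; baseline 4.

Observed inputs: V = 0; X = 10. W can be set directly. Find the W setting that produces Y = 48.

W = -4

Substituting into the S equation gives S = -2*W - 30.
Y becomes 4*W + 64.
Solve 4*W + 64 = 48: W = (48 - 64) / 4 = -4.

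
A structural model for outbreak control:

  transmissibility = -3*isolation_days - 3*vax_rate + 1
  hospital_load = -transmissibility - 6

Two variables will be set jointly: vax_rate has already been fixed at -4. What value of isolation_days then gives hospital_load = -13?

With vax_rate held at -4:
Substituting into the transmissibility equation gives transmissibility = -3*isolation_days + 13.
So hospital_load = 3*isolation_days - 19.
Solve 3*isolation_days - 19 = -13: isolation_days = (-13 + 19) / 3 = 2.

isolation_days = 2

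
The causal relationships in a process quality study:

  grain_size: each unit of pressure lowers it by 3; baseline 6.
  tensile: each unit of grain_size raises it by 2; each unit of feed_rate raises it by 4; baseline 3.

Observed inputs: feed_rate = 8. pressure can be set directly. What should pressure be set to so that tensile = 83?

Substituting into the tensile equation gives tensile = -6*pressure + 47.
Solve -6*pressure + 47 = 83: pressure = (83 - 47) / -6 = -6.

pressure = -6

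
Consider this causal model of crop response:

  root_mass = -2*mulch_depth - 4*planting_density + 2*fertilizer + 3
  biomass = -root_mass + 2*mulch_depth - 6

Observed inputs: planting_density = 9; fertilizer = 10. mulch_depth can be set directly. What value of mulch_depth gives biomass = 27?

Substituting into the root_mass equation gives root_mass = -2*mulch_depth - 13.
biomass becomes 4*mulch_depth + 7.
Solve 4*mulch_depth + 7 = 27: mulch_depth = (27 - 7) / 4 = 5.

mulch_depth = 5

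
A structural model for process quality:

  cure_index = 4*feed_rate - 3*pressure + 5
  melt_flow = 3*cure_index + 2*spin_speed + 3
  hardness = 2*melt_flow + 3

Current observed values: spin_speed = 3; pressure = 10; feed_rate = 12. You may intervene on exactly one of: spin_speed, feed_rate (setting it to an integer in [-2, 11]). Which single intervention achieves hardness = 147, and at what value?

Intervening on spin_speed: with other inputs at their observed values, hardness = 4*spin_speed + 147. Solving for 147 gives spin_speed = 0, within [-2, 11].
Intervening on feed_rate: hardness = 24*feed_rate - 129. Reaching 147 requires feed_rate = 23/2, not an integer.

set spin_speed = 0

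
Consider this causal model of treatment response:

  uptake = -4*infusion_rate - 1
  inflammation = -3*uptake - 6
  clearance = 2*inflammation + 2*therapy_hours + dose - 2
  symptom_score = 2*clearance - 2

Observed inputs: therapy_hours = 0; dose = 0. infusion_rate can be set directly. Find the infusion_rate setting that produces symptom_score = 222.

infusion_rate = 5

Substituting into the inflammation equation gives inflammation = 12*infusion_rate - 3.
Substituting into the clearance equation gives clearance = 24*infusion_rate - 8.
This gives symptom_score = 48*infusion_rate - 18.
Solve 48*infusion_rate - 18 = 222: infusion_rate = (222 + 18) / 48 = 5.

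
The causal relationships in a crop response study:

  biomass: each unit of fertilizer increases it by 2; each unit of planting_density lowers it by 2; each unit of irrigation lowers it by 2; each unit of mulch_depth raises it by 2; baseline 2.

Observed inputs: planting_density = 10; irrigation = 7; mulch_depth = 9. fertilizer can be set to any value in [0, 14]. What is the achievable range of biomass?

-14 to 14

Substituting into the biomass equation gives biomass = 2*fertilizer - 14.
Linear in fertilizer, so extremes are at the endpoints: fertilizer = 0 gives biomass = -14; fertilizer = 14 gives biomass = 14.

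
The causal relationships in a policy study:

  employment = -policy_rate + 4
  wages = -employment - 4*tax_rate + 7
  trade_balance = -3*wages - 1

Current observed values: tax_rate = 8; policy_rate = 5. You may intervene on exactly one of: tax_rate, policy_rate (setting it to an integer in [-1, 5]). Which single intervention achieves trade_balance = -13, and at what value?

Intervening on tax_rate: with other inputs at their observed values, trade_balance = 12*tax_rate - 25. Solving for -13 gives tax_rate = 1, within [-1, 5].
Intervening on policy_rate: trade_balance = -3*policy_rate + 86. Reaching -13 requires policy_rate = 33, outside [-1, 5].

set tax_rate = 1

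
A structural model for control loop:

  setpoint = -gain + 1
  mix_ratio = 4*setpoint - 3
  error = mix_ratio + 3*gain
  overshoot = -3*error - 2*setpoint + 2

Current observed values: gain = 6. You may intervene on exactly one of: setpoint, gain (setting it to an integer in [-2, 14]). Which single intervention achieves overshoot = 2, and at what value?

Intervening on setpoint: overshoot = -14*setpoint - 43. Reaching 2 requires setpoint = -45/14, not an integer.
Intervening on gain: with other inputs at their observed values, overshoot = 5*gain - 3. Solving for 2 gives gain = 1, within [-2, 14].

set gain = 1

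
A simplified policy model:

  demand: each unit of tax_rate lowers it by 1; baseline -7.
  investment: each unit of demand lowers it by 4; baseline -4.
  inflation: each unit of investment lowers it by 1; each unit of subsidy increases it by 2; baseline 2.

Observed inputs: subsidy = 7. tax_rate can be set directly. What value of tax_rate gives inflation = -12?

Substituting into the investment equation gives investment = 4*tax_rate + 24.
inflation becomes -4*tax_rate - 8.
Solve -4*tax_rate - 8 = -12: tax_rate = (-12 + 8) / -4 = 1.

tax_rate = 1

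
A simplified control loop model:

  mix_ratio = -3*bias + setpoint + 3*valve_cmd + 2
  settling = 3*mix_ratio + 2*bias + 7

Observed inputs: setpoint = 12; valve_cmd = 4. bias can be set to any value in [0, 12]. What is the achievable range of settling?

Substituting into the mix_ratio equation gives mix_ratio = -3*bias + 26.
Substituting into the settling equation gives settling = -7*bias + 85.
Linear in bias, so extremes are at the endpoints: bias = 0 gives settling = 85; bias = 12 gives settling = 1.

1 to 85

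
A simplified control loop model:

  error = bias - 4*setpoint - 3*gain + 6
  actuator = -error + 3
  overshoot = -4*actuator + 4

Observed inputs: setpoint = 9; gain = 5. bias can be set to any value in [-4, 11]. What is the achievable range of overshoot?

-204 to -144

Substituting into the error equation gives error = bias - 45.
actuator becomes -bias + 48.
This gives overshoot = 4*bias - 188.
Linear in bias, so extremes are at the endpoints: bias = -4 gives overshoot = -204; bias = 11 gives overshoot = -144.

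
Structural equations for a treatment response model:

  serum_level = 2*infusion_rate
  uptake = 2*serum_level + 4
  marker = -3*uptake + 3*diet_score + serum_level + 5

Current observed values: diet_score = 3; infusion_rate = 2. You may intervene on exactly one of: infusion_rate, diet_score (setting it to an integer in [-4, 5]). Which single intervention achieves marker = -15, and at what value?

set diet_score = 4

Intervening on infusion_rate: marker = -10*infusion_rate + 2. Reaching -15 requires infusion_rate = 17/10, not an integer.
Intervening on diet_score: with other inputs at their observed values, marker = 3*diet_score - 27. Solving for -15 gives diet_score = 4, within [-4, 5].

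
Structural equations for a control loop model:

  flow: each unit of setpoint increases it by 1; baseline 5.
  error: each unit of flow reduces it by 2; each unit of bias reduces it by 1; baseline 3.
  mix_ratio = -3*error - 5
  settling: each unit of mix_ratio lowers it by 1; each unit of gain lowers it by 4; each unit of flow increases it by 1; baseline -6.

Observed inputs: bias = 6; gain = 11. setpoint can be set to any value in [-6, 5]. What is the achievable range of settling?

-104 to -49

Substituting into the error equation gives error = -2*setpoint - 13.
Substituting into the mix_ratio equation gives mix_ratio = 6*setpoint + 34.
Substituting into the settling equation gives settling = -5*setpoint - 79.
Linear in setpoint, so extremes are at the endpoints: setpoint = -6 gives settling = -49; setpoint = 5 gives settling = -104.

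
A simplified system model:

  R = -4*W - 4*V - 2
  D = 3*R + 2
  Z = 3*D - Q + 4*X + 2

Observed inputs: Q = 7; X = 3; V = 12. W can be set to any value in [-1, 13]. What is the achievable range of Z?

Substituting into the R equation gives R = -4*W - 50.
Substituting into the D equation gives D = -12*W - 148.
Substituting into the Z equation gives Z = -36*W - 437.
Linear in W, so extremes are at the endpoints: W = -1 gives Z = -401; W = 13 gives Z = -905.

-905 to -401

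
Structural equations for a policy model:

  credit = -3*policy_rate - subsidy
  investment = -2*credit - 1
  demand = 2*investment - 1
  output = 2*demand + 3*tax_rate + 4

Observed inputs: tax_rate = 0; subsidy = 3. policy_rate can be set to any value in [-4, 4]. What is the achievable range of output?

-74 to 118

Substituting into the credit equation gives credit = -3*policy_rate - 3.
Substituting into the investment equation gives investment = 6*policy_rate + 5.
Substituting into the demand equation gives demand = 12*policy_rate + 9.
So output = 24*policy_rate + 22.
Linear in policy_rate, so extremes are at the endpoints: policy_rate = -4 gives output = -74; policy_rate = 4 gives output = 118.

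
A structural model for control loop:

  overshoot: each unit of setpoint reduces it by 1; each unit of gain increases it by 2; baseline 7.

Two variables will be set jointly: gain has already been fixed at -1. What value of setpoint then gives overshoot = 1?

With gain held at -1:
Substituting into the overshoot equation gives overshoot = -setpoint + 5.
Solve -setpoint + 5 = 1: setpoint = (1 - 5) / -1 = 4.

setpoint = 4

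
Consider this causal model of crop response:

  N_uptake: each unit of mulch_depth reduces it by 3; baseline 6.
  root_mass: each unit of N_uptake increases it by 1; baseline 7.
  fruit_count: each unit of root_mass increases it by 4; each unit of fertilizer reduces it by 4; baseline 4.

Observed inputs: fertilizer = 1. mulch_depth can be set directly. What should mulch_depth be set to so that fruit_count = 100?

Substituting into the root_mass equation gives root_mass = -3*mulch_depth + 13.
fruit_count becomes -12*mulch_depth + 52.
Solve -12*mulch_depth + 52 = 100: mulch_depth = (100 - 52) / -12 = -4.

mulch_depth = -4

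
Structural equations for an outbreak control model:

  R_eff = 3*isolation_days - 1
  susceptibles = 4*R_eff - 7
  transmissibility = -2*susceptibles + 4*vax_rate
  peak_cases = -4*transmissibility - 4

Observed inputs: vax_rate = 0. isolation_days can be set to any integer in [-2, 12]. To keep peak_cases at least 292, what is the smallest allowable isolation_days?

isolation_days = 4

Substituting into the susceptibles equation gives susceptibles = 12*isolation_days - 11.
Substituting into the transmissibility equation gives transmissibility = -24*isolation_days + 22.
Substituting into the peak_cases equation gives peak_cases = 96*isolation_days - 92.
Require 96*isolation_days - 92 ≥ 292, so isolation_days ≥ 4.
The smallest integer in [-2, 12] satisfying this is 4.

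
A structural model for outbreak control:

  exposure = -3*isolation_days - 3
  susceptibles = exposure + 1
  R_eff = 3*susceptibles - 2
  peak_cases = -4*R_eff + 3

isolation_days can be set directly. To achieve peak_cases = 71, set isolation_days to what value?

isolation_days = 1

Substituting into the susceptibles equation gives susceptibles = -3*isolation_days - 2.
Substituting into the R_eff equation gives R_eff = -9*isolation_days - 8.
Substituting into the peak_cases equation gives peak_cases = 36*isolation_days + 35.
Solve 36*isolation_days + 35 = 71: isolation_days = (71 - 35) / 36 = 1.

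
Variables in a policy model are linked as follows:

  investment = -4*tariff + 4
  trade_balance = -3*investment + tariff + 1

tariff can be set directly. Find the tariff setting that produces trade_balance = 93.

tariff = 8

Substituting into the trade_balance equation gives trade_balance = 13*tariff - 11.
Solve 13*tariff - 11 = 93: tariff = (93 + 11) / 13 = 8.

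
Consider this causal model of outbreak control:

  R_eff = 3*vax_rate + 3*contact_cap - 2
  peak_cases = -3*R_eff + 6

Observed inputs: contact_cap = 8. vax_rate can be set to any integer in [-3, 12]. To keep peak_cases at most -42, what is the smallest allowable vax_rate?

Substituting into the R_eff equation gives R_eff = 3*vax_rate + 22.
peak_cases becomes -9*vax_rate - 60.
Require -9*vax_rate - 60 ≤ -42, so vax_rate ≥ -2.
The smallest integer in [-3, 12] satisfying this is -2.

vax_rate = -2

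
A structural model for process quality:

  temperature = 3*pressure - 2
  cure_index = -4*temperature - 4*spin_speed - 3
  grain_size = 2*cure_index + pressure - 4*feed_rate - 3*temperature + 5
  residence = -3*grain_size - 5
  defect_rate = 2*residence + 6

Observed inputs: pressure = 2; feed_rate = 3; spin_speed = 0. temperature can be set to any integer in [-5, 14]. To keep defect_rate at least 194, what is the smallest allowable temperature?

Intervening on temperature fixes its value directly, overriding its dependence on pressure.
Substituting into the cure_index equation gives cure_index = -4*temperature - 3.
This gives grain_size = -11*temperature - 11.
So residence = 33*temperature + 28.
Substituting into the defect_rate equation gives defect_rate = 66*temperature + 62.
Require 66*temperature + 62 ≥ 194, so temperature ≥ 2.
The smallest integer in [-5, 14] satisfying this is 2.

temperature = 2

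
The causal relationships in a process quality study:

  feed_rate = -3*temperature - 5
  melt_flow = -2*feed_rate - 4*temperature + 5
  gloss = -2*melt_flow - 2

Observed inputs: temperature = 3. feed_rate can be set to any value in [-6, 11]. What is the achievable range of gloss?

Intervening on feed_rate fixes its value directly, overriding its dependence on temperature.
Substituting into the melt_flow equation gives melt_flow = -2*feed_rate - 7.
Substituting into the gloss equation gives gloss = 4*feed_rate + 12.
Linear in feed_rate, so extremes are at the endpoints: feed_rate = -6 gives gloss = -12; feed_rate = 11 gives gloss = 56.

-12 to 56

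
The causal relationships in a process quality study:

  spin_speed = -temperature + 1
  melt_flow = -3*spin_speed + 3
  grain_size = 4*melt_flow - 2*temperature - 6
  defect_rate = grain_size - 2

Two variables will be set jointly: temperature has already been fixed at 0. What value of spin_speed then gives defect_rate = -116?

With temperature held at 0:
Intervening on spin_speed fixes its value directly, overriding its dependence on temperature.
Substituting into the grain_size equation gives grain_size = -12*spin_speed + 6.
Substituting into the defect_rate equation gives defect_rate = -12*spin_speed + 4.
Solve -12*spin_speed + 4 = -116: spin_speed = (-116 - 4) / -12 = 10.

spin_speed = 10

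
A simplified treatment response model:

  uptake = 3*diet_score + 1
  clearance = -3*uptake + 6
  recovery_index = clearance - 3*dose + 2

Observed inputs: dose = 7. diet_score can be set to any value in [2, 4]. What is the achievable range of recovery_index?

-52 to -34

Substituting into the clearance equation gives clearance = -9*diet_score + 3.
Substituting into the recovery_index equation gives recovery_index = -9*diet_score - 16.
Linear in diet_score, so extremes are at the endpoints: diet_score = 2 gives recovery_index = -34; diet_score = 4 gives recovery_index = -52.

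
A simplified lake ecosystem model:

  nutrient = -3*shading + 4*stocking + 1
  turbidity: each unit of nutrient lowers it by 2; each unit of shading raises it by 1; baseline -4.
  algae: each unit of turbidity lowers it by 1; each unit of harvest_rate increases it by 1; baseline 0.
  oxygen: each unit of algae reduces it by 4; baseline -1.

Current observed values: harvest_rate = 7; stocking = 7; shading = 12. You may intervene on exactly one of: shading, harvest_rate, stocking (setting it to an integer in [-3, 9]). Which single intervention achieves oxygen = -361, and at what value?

set shading = -3

Intervening on shading: with other inputs at their observed values, oxygen = 28*shading - 277. Solving for -361 gives shading = -3, within [-3, 9].
Intervening on harvest_rate: oxygen = -4*harvest_rate + 87. Reaching -361 requires harvest_rate = 112, outside [-3, 9].
Intervening on stocking: oxygen = -32*stocking + 283. Reaching -361 requires stocking = 161/8, not an integer.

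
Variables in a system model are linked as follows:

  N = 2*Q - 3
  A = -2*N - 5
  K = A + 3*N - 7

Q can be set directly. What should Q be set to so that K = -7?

Substituting into the A equation gives A = -4*Q + 1.
Substituting into the K equation gives K = 2*Q - 15.
Solve 2*Q - 15 = -7: Q = (-7 + 15) / 2 = 4.

Q = 4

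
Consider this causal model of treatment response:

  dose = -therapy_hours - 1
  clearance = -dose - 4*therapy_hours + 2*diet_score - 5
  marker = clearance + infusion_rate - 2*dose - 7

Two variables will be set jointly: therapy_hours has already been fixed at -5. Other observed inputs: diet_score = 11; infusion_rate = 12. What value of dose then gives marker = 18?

With therapy_hours held at -5:
Intervening on dose fixes its value directly, overriding its dependence on therapy_hours.
Substituting into the clearance equation gives clearance = -dose + 37.
Substituting into the marker equation gives marker = -3*dose + 42.
Solve -3*dose + 42 = 18: dose = (18 - 42) / -3 = 8.

dose = 8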